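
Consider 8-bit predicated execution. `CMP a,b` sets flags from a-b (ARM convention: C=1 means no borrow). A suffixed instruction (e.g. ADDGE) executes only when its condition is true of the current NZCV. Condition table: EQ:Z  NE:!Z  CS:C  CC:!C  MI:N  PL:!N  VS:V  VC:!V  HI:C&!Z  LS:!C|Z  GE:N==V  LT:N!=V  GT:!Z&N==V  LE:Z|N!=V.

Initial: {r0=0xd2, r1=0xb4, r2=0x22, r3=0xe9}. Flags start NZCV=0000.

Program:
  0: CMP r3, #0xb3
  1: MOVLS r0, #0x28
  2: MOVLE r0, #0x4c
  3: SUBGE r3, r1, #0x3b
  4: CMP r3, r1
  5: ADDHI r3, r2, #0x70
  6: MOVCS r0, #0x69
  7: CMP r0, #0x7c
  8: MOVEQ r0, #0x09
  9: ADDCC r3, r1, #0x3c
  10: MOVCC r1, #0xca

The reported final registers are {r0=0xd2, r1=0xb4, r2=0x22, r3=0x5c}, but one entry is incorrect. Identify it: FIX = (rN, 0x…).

0: ✓ CMP  NZCV=0010
1: · MOVLS
2: · MOVLE
3: ✓ SUBGE  r3←0x79
4: ✓ CMP  NZCV=1001
5: · ADDHI
6: · MOVCS
7: ✓ CMP  NZCV=0011
8: · MOVEQ
9: · ADDCC
10: · MOVCC

FIX = (r3, 0x79)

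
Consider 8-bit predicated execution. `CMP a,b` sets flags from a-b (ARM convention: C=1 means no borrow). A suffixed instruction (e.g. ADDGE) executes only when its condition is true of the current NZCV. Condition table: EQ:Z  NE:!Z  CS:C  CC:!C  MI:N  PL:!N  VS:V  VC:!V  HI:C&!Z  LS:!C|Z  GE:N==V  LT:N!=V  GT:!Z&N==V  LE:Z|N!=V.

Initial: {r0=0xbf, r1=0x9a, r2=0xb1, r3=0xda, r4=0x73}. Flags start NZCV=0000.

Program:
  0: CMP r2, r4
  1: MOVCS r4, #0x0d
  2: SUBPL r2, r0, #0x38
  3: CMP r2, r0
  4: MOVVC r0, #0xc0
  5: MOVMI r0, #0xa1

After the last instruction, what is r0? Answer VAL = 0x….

0: ✓ CMP  NZCV=0011
1: ✓ MOVCS  r4←0x0d
2: ✓ SUBPL  r2←0x87
3: ✓ CMP  NZCV=1000
4: ✓ MOVVC  r0←0xc0
5: ✓ MOVMI  r0←0xa1

VAL = 0xa1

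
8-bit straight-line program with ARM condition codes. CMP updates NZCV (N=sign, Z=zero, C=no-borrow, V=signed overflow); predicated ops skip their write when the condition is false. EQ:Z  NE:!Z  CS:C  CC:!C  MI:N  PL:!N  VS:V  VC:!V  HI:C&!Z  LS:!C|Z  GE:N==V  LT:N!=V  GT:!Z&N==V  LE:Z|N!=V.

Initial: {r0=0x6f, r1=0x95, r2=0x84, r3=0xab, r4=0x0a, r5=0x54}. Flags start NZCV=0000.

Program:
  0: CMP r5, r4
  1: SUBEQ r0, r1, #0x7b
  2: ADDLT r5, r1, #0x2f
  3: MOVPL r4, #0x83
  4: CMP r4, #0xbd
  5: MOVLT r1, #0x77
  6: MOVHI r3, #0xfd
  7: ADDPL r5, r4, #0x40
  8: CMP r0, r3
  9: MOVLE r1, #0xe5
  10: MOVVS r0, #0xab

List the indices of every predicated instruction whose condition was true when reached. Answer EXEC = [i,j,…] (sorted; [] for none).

[0] flags=0010 → (cmp)
[1] flags=0010 EQ?F → skip
[2] flags=0010 LT?F → skip
[3] flags=0010 PL?T → r4=0x83
[4] flags=1000 → (cmp)
[5] flags=1000 LT?T → r1=0x77
[6] flags=1000 HI?F → skip
[7] flags=1000 PL?F → skip
[8] flags=1001 → (cmp)
[9] flags=1001 LE?F → skip
[10] flags=1001 VS?T → r0=0xab

EXEC = [3,5,10]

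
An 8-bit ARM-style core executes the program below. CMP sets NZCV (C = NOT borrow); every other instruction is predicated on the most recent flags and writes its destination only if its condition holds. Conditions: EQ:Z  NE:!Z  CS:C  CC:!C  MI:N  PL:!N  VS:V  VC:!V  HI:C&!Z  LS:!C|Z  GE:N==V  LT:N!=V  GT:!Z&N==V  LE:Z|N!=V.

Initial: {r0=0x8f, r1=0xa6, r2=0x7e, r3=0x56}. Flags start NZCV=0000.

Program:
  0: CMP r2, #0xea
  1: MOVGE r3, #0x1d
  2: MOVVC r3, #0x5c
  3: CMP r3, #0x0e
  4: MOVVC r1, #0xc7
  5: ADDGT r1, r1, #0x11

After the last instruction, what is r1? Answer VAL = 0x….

0: ✓ CMP  NZCV=1001
1: ✓ MOVGE  r3←0x1d
2: · MOVVC
3: ✓ CMP  NZCV=0010
4: ✓ MOVVC  r1←0xc7
5: ✓ ADDGT  r1←0xd8

VAL = 0xd8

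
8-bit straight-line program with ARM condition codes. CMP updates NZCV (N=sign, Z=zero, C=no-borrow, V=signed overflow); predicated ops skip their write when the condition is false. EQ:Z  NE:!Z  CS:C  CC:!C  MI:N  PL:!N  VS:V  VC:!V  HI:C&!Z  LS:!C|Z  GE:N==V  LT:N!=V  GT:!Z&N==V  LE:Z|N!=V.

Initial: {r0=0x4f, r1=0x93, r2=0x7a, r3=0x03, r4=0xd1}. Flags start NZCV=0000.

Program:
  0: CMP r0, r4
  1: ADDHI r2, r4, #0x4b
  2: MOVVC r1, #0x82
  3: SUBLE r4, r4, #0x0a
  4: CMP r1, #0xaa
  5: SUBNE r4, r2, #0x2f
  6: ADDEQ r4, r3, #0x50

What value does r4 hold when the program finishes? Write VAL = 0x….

[0] flags=0000 → (cmp)
[1] flags=0000 HI?F → skip
[2] flags=0000 VC?T → r1=0x82
[3] flags=0000 LE?F → skip
[4] flags=1000 → (cmp)
[5] flags=1000 NE?T → r4=0x4b
[6] flags=1000 EQ?F → skip

VAL = 0x4b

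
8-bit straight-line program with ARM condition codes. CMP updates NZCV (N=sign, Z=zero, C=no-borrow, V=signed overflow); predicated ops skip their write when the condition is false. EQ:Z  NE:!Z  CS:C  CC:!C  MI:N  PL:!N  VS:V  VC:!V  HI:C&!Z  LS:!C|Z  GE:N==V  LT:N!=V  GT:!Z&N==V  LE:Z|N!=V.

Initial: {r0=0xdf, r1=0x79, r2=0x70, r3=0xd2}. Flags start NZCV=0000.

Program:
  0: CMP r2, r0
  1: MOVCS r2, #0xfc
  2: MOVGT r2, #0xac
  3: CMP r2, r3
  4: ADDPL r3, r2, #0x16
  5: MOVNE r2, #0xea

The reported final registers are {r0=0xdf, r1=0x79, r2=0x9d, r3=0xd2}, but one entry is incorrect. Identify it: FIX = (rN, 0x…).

[0] flags=1001 → (cmp)
[1] flags=1001 CS?F → skip
[2] flags=1001 GT?T → r2=0xac
[3] flags=1000 → (cmp)
[4] flags=1000 PL?F → skip
[5] flags=1000 NE?T → r2=0xea

FIX = (r2, 0xea)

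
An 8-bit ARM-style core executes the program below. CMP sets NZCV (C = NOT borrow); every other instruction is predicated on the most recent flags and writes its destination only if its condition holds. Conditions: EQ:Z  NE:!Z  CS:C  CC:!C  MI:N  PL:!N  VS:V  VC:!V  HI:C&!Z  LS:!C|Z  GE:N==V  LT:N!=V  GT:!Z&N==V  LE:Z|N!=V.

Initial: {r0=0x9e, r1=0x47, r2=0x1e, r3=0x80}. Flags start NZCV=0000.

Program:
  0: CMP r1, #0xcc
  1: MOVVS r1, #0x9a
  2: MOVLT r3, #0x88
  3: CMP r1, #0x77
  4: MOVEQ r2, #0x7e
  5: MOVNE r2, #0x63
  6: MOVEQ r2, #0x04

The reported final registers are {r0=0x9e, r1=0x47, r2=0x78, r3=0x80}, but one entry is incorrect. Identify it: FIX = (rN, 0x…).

[0] flags=0000 → (cmp)
[1] flags=0000 VS?F → skip
[2] flags=0000 LT?F → skip
[3] flags=1000 → (cmp)
[4] flags=1000 EQ?F → skip
[5] flags=1000 NE?T → r2=0x63
[6] flags=1000 EQ?F → skip

FIX = (r2, 0x63)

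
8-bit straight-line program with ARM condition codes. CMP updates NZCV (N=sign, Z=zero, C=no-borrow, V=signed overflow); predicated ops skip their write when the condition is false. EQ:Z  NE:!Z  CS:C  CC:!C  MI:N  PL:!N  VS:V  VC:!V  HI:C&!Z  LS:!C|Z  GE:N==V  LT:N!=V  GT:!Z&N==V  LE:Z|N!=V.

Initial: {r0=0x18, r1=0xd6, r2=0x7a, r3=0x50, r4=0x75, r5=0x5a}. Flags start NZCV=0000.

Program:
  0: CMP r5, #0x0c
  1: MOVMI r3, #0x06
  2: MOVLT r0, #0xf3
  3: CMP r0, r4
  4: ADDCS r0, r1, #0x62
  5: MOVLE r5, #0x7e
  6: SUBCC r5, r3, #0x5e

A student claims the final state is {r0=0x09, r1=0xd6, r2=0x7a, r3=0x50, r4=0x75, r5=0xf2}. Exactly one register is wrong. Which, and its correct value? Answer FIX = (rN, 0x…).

FIX = (r0, 0x18)

0: ✓ CMP  NZCV=0010
1: · MOVMI
2: · MOVLT
3: ✓ CMP  NZCV=1000
4: · ADDCS
5: ✓ MOVLE  r5←0x7e
6: ✓ SUBCC  r5←0xf2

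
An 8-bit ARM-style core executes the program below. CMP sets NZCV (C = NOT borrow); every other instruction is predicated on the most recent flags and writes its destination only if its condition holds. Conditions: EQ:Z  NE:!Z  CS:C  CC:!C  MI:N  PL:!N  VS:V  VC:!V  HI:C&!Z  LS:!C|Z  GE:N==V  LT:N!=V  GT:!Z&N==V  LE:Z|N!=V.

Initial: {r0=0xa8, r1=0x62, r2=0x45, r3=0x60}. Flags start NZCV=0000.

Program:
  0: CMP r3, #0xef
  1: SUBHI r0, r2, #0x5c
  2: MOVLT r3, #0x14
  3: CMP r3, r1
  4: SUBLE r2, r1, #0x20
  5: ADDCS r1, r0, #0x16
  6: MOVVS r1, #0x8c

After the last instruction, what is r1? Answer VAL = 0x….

0: ✓ CMP  NZCV=0000
1: · SUBHI
2: · MOVLT
3: ✓ CMP  NZCV=1000
4: ✓ SUBLE  r2←0x42
5: · ADDCS
6: · MOVVS

VAL = 0x62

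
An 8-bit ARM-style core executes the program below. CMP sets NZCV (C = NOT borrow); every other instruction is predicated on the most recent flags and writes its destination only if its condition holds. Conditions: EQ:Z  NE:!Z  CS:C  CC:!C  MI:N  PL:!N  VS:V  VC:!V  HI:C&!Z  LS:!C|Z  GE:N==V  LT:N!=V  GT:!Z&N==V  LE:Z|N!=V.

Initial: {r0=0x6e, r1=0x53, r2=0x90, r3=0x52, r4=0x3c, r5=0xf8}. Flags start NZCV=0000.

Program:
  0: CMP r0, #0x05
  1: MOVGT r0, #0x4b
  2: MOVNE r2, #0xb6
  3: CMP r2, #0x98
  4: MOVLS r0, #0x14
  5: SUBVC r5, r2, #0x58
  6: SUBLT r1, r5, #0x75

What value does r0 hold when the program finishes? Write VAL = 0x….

0: ✓ CMP  NZCV=0010
1: ✓ MOVGT  r0←0x4b
2: ✓ MOVNE  r2←0xb6
3: ✓ CMP  NZCV=0010
4: · MOVLS
5: ✓ SUBVC  r5←0x5e
6: · SUBLT

VAL = 0x4b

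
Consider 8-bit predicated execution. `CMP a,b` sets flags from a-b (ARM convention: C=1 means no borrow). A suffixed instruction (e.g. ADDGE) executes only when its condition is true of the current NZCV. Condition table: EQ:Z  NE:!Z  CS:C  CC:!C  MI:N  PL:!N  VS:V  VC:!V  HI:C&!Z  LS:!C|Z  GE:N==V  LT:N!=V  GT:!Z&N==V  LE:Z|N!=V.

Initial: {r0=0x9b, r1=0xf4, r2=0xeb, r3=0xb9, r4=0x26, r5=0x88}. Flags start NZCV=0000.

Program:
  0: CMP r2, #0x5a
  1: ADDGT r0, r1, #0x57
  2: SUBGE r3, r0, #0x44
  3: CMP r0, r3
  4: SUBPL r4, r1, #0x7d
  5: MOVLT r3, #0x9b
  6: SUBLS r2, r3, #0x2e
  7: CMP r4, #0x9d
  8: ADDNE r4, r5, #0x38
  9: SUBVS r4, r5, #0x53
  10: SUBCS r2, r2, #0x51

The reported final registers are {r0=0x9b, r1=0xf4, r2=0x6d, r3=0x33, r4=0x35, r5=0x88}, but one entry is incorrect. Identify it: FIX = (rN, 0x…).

0: ✓ CMP  NZCV=1010
1: · ADDGT
2: · SUBGE
3: ✓ CMP  NZCV=1000
4: · SUBPL
5: ✓ MOVLT  r3←0x9b
6: ✓ SUBLS  r2←0x6d
7: ✓ CMP  NZCV=1001
8: ✓ ADDNE  r4←0xc0
9: ✓ SUBVS  r4←0x35
10: · SUBCS

FIX = (r3, 0x9b)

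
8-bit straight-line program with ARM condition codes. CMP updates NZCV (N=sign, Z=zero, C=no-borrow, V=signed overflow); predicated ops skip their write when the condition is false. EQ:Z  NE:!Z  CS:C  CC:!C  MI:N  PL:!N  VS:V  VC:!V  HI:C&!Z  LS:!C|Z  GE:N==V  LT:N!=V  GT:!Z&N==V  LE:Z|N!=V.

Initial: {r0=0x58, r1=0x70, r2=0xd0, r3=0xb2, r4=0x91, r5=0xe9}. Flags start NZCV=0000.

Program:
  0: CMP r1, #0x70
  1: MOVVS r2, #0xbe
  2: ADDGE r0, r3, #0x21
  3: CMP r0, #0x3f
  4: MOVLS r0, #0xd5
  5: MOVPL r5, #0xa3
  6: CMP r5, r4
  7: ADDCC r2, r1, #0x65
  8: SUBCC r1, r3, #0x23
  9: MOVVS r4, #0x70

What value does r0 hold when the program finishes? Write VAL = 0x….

0: ✓ CMP  NZCV=0110
1: · MOVVS
2: ✓ ADDGE  r0←0xd3
3: ✓ CMP  NZCV=1010
4: · MOVLS
5: · MOVPL
6: ✓ CMP  NZCV=0010
7: · ADDCC
8: · SUBCC
9: · MOVVS

VAL = 0xd3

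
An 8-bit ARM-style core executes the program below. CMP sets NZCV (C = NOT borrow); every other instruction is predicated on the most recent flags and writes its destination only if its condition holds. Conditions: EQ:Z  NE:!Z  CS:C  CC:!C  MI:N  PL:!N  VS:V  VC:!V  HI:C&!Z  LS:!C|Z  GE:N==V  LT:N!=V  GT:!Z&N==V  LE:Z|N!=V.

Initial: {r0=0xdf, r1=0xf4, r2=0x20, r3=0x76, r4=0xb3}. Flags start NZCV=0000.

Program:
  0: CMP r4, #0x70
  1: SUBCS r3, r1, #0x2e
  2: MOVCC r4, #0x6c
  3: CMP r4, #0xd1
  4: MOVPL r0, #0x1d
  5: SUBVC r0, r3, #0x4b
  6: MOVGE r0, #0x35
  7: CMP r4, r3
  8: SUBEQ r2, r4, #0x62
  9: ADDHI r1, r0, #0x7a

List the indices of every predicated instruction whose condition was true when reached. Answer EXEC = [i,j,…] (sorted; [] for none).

EXEC = [1,5]

0: ✓ CMP  NZCV=0011
1: ✓ SUBCS  r3←0xc6
2: · MOVCC
3: ✓ CMP  NZCV=1000
4: · MOVPL
5: ✓ SUBVC  r0←0x7b
6: · MOVGE
7: ✓ CMP  NZCV=1000
8: · SUBEQ
9: · ADDHI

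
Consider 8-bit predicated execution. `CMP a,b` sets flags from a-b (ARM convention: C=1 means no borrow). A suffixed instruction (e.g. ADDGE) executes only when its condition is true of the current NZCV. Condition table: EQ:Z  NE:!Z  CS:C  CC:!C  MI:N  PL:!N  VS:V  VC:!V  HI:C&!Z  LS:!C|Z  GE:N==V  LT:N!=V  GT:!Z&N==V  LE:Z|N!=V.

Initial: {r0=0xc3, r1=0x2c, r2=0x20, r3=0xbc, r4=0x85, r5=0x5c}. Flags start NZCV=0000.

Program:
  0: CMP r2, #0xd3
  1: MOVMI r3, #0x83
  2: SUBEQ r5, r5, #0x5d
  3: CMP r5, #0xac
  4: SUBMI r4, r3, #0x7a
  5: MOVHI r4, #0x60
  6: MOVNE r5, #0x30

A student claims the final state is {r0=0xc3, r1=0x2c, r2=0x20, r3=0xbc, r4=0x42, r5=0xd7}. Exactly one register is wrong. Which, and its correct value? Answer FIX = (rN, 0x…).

0: ✓ CMP  NZCV=0000
1: · MOVMI
2: · SUBEQ
3: ✓ CMP  NZCV=1001
4: ✓ SUBMI  r4←0x42
5: · MOVHI
6: ✓ MOVNE  r5←0x30

FIX = (r5, 0x30)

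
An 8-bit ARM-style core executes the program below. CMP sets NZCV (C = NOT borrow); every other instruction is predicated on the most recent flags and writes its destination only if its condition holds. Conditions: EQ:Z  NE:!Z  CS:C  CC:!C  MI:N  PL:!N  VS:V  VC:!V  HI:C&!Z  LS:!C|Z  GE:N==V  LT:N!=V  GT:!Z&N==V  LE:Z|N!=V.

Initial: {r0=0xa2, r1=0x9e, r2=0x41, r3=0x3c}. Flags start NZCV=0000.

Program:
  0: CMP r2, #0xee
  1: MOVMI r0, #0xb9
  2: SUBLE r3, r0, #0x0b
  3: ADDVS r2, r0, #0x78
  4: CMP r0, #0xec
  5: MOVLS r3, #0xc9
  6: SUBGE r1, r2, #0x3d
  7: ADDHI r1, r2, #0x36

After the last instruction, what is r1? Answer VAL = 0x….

[0] flags=0000 → (cmp)
[1] flags=0000 MI?F → skip
[2] flags=0000 LE?F → skip
[3] flags=0000 VS?F → skip
[4] flags=1000 → (cmp)
[5] flags=1000 LS?T → r3=0xc9
[6] flags=1000 GE?F → skip
[7] flags=1000 HI?F → skip

VAL = 0x9e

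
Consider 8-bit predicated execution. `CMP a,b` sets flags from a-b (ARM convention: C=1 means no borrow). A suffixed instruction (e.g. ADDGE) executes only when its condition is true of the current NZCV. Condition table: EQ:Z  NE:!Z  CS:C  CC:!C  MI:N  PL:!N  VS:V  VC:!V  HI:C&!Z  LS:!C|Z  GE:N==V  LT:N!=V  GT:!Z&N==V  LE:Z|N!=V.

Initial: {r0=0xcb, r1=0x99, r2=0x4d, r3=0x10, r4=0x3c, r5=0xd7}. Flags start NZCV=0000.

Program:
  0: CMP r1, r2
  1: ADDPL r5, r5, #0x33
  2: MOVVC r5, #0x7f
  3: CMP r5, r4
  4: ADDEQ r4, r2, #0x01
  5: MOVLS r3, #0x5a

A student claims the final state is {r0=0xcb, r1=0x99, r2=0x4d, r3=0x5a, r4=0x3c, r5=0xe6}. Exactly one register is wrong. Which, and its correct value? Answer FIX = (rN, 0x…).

FIX = (r5, 0x0a)

[0] flags=0011 → (cmp)
[1] flags=0011 PL?T → r5=0x0a
[2] flags=0011 VC?F → skip
[3] flags=1000 → (cmp)
[4] flags=1000 EQ?F → skip
[5] flags=1000 LS?T → r3=0x5a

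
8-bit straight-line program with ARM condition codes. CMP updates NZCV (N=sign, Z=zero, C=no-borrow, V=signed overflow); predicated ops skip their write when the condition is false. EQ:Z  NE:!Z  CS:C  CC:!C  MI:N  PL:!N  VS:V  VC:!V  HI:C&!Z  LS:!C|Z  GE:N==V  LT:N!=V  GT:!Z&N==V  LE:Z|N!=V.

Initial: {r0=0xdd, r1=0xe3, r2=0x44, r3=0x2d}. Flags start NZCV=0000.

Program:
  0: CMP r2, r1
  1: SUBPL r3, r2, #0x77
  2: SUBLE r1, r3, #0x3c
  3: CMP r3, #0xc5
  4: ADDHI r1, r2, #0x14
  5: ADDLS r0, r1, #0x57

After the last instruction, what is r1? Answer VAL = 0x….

VAL = 0x58

[0] flags=0000 → (cmp)
[1] flags=0000 PL?T → r3=0xcd
[2] flags=0000 LE?F → skip
[3] flags=0010 → (cmp)
[4] flags=0010 HI?T → r1=0x58
[5] flags=0010 LS?F → skip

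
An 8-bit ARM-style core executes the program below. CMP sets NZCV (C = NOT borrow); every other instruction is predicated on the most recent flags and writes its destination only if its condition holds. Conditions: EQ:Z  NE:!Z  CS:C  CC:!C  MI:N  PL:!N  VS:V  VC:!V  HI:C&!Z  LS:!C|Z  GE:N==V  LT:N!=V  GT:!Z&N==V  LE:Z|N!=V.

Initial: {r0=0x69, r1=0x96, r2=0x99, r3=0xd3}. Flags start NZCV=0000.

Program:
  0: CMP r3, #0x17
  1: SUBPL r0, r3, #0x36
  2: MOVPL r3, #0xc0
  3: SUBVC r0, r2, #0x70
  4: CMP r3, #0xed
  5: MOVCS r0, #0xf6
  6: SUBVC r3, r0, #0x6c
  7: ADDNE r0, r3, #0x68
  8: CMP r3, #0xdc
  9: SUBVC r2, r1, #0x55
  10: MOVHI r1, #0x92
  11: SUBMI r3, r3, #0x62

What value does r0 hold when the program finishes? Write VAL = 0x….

0: ✓ CMP  NZCV=1010
1: · SUBPL
2: · MOVPL
3: ✓ SUBVC  r0←0x29
4: ✓ CMP  NZCV=1000
5: · MOVCS
6: ✓ SUBVC  r3←0xbd
7: ✓ ADDNE  r0←0x25
8: ✓ CMP  NZCV=1000
9: ✓ SUBVC  r2←0x41
10: · MOVHI
11: ✓ SUBMI  r3←0x5b

VAL = 0x25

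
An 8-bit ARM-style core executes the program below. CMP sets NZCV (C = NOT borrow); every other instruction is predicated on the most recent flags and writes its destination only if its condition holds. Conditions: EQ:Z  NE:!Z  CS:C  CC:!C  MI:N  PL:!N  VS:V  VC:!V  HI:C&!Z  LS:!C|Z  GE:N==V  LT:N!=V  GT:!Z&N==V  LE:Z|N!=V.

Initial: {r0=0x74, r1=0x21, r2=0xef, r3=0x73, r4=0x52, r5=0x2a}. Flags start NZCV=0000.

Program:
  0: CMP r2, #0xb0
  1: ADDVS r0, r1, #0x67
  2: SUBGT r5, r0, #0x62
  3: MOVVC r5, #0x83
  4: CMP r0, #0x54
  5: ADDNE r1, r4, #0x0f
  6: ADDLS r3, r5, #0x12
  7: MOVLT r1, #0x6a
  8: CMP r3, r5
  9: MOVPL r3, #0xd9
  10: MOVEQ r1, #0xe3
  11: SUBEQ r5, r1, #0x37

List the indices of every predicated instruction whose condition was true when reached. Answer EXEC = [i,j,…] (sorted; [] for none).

0: ✓ CMP  NZCV=0010
1: · ADDVS
2: ✓ SUBGT  r5←0x12
3: ✓ MOVVC  r5←0x83
4: ✓ CMP  NZCV=0010
5: ✓ ADDNE  r1←0x61
6: · ADDLS
7: · MOVLT
8: ✓ CMP  NZCV=1001
9: · MOVPL
10: · MOVEQ
11: · SUBEQ

EXEC = [2,3,5]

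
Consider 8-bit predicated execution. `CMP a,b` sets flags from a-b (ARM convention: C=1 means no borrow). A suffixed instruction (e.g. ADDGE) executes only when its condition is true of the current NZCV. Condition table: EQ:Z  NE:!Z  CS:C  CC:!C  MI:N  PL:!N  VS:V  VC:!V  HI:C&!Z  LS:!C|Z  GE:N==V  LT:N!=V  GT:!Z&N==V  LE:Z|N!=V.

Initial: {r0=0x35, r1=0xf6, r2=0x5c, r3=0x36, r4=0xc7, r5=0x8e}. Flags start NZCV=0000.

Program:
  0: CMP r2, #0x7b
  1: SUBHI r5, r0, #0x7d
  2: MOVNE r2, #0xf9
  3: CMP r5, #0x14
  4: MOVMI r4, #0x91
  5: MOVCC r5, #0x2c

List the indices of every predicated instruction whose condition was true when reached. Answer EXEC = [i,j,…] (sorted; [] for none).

EXEC = [2]

0: ✓ CMP  NZCV=1000
1: · SUBHI
2: ✓ MOVNE  r2←0xf9
3: ✓ CMP  NZCV=0011
4: · MOVMI
5: · MOVCC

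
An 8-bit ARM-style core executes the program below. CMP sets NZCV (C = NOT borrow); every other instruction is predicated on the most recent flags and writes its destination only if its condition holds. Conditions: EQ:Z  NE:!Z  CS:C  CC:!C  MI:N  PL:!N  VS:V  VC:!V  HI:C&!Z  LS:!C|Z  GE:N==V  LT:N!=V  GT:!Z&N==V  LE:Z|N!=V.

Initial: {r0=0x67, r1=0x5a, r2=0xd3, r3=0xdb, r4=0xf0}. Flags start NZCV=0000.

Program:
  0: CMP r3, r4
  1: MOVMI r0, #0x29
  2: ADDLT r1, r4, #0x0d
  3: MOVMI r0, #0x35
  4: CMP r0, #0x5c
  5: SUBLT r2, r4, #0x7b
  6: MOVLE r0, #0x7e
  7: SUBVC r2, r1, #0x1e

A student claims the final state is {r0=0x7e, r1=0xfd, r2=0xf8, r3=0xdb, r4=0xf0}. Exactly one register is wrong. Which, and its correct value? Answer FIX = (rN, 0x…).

FIX = (r2, 0xdf)

0: ✓ CMP  NZCV=1000
1: ✓ MOVMI  r0←0x29
2: ✓ ADDLT  r1←0xfd
3: ✓ MOVMI  r0←0x35
4: ✓ CMP  NZCV=1000
5: ✓ SUBLT  r2←0x75
6: ✓ MOVLE  r0←0x7e
7: ✓ SUBVC  r2←0xdf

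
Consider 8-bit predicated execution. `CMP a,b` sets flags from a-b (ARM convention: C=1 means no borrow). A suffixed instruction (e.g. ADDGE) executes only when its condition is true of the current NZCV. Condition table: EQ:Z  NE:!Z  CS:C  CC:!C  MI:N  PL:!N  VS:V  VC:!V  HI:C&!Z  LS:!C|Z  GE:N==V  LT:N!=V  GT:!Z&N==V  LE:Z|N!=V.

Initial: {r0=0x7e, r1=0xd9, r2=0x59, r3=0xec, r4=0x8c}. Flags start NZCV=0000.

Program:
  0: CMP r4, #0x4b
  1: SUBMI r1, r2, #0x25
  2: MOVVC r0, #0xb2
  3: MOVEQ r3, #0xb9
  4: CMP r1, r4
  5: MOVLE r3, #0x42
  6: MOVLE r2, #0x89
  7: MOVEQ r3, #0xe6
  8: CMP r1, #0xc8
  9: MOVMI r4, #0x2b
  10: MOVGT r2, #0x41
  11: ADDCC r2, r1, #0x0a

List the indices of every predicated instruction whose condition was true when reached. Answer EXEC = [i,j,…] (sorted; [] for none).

EXEC = [10]

[0] flags=0011 → (cmp)
[1] flags=0011 MI?F → skip
[2] flags=0011 VC?F → skip
[3] flags=0011 EQ?F → skip
[4] flags=0010 → (cmp)
[5] flags=0010 LE?F → skip
[6] flags=0010 LE?F → skip
[7] flags=0010 EQ?F → skip
[8] flags=0010 → (cmp)
[9] flags=0010 MI?F → skip
[10] flags=0010 GT?T → r2=0x41
[11] flags=0010 CC?F → skip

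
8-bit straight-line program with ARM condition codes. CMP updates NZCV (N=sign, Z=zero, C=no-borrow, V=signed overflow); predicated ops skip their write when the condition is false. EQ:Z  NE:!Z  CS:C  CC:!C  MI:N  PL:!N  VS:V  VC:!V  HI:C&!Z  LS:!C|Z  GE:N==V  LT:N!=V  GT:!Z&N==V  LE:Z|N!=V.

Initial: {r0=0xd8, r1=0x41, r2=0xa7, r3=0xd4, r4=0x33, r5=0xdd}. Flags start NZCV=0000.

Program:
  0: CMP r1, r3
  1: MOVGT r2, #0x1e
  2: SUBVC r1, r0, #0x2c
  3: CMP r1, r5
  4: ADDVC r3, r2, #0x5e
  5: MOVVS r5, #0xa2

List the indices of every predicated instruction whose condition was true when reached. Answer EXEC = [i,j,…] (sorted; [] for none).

EXEC = [1,2,4]

[0] flags=0000 → (cmp)
[1] flags=0000 GT?T → r2=0x1e
[2] flags=0000 VC?T → r1=0xac
[3] flags=1000 → (cmp)
[4] flags=1000 VC?T → r3=0x7c
[5] flags=1000 VS?F → skip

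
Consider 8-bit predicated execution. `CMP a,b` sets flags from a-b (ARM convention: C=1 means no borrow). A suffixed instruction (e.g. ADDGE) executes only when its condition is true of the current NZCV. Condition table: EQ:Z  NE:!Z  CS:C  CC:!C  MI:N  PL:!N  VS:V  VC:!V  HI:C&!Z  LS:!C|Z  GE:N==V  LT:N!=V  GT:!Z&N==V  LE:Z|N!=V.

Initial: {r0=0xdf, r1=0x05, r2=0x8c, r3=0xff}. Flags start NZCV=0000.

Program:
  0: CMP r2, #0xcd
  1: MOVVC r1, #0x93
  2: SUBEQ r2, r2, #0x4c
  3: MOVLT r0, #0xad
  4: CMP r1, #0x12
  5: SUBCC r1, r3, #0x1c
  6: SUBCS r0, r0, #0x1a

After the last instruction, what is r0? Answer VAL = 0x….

[0] flags=1000 → (cmp)
[1] flags=1000 VC?T → r1=0x93
[2] flags=1000 EQ?F → skip
[3] flags=1000 LT?T → r0=0xad
[4] flags=1010 → (cmp)
[5] flags=1010 CC?F → skip
[6] flags=1010 CS?T → r0=0x93

VAL = 0x93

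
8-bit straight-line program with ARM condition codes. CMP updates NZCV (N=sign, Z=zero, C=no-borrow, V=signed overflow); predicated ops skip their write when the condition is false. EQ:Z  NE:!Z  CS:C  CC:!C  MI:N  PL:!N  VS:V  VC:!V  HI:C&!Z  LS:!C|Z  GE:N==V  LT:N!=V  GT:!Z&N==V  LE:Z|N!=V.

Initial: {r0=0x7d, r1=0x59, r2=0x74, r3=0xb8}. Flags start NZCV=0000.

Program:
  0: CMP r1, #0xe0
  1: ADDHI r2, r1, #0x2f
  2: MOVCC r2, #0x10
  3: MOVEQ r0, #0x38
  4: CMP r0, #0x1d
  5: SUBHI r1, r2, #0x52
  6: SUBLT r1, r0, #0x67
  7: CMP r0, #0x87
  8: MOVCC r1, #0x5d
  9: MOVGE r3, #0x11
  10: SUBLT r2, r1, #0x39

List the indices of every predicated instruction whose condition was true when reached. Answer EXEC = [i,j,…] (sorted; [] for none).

0: ✓ CMP  NZCV=0000
1: · ADDHI
2: ✓ MOVCC  r2←0x10
3: · MOVEQ
4: ✓ CMP  NZCV=0010
5: ✓ SUBHI  r1←0xbe
6: · SUBLT
7: ✓ CMP  NZCV=1001
8: ✓ MOVCC  r1←0x5d
9: ✓ MOVGE  r3←0x11
10: · SUBLT

EXEC = [2,5,8,9]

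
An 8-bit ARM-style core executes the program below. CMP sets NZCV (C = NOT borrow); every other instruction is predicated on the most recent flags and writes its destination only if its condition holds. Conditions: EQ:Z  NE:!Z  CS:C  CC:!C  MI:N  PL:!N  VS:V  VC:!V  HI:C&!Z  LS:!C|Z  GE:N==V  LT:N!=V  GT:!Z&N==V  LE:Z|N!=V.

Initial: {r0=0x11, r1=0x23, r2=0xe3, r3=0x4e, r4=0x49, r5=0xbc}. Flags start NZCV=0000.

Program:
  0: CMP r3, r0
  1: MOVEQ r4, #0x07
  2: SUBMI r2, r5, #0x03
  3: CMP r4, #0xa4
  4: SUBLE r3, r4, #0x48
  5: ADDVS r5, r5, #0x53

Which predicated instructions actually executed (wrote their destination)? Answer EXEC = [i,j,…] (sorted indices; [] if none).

EXEC = [5]

0: ✓ CMP  NZCV=0010
1: · MOVEQ
2: · SUBMI
3: ✓ CMP  NZCV=1001
4: · SUBLE
5: ✓ ADDVS  r5←0x0f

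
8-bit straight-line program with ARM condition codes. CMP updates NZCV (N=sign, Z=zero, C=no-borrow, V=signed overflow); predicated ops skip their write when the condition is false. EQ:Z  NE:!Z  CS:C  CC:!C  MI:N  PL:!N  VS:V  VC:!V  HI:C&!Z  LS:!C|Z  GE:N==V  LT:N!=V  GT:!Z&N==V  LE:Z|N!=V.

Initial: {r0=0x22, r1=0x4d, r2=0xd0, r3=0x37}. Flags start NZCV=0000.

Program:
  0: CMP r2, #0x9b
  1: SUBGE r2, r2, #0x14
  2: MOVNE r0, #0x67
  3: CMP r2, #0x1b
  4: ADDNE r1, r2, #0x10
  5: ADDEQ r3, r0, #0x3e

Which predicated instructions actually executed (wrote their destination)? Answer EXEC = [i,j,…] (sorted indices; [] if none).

EXEC = [1,2,4]

[0] flags=0010 → (cmp)
[1] flags=0010 GE?T → r2=0xbc
[2] flags=0010 NE?T → r0=0x67
[3] flags=1010 → (cmp)
[4] flags=1010 NE?T → r1=0xcc
[5] flags=1010 EQ?F → skip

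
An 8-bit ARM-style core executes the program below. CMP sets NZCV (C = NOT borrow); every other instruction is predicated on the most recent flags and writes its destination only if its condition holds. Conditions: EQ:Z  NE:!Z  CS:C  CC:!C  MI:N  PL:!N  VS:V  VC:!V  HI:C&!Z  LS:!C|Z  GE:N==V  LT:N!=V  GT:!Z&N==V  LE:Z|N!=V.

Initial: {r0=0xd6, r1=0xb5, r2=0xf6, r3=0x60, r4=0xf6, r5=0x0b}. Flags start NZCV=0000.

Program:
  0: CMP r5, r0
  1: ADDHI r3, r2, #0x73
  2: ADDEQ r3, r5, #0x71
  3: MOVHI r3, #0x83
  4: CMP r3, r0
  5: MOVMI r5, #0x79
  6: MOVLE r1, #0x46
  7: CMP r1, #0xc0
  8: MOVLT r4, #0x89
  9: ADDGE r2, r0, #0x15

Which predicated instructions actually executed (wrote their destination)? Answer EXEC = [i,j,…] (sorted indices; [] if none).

EXEC = [5,8]

0: ✓ CMP  NZCV=0000
1: · ADDHI
2: · ADDEQ
3: · MOVHI
4: ✓ CMP  NZCV=1001
5: ✓ MOVMI  r5←0x79
6: · MOVLE
7: ✓ CMP  NZCV=1000
8: ✓ MOVLT  r4←0x89
9: · ADDGE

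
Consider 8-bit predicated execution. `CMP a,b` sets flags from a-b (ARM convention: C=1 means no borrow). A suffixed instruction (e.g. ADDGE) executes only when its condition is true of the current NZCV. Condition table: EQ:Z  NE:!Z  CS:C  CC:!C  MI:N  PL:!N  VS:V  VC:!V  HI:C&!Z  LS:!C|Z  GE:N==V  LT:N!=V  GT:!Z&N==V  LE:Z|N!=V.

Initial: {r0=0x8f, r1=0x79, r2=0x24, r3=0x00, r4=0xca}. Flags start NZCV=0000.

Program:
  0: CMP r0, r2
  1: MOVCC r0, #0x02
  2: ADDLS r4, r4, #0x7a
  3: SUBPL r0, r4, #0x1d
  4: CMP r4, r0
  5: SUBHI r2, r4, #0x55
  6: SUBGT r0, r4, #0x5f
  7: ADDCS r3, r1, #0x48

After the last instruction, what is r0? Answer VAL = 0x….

VAL = 0x6b

0: ✓ CMP  NZCV=0011
1: · MOVCC
2: · ADDLS
3: ✓ SUBPL  r0←0xad
4: ✓ CMP  NZCV=0010
5: ✓ SUBHI  r2←0x75
6: ✓ SUBGT  r0←0x6b
7: ✓ ADDCS  r3←0xc1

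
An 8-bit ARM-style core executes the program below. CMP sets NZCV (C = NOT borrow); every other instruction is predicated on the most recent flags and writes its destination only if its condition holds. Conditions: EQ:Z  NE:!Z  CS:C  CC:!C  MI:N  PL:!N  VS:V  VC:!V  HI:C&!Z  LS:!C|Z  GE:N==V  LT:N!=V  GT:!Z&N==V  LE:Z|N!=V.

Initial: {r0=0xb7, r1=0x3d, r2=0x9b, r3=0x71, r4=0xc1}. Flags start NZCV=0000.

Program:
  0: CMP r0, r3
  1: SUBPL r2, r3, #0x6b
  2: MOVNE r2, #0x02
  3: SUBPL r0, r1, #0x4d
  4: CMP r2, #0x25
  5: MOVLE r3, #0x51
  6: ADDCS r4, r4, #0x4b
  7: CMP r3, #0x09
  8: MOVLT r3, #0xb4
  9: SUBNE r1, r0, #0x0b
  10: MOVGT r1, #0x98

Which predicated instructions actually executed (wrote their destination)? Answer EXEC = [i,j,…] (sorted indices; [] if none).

0: ✓ CMP  NZCV=0011
1: ✓ SUBPL  r2←0x06
2: ✓ MOVNE  r2←0x02
3: ✓ SUBPL  r0←0xf0
4: ✓ CMP  NZCV=1000
5: ✓ MOVLE  r3←0x51
6: · ADDCS
7: ✓ CMP  NZCV=0010
8: · MOVLT
9: ✓ SUBNE  r1←0xe5
10: ✓ MOVGT  r1←0x98

EXEC = [1,2,3,5,9,10]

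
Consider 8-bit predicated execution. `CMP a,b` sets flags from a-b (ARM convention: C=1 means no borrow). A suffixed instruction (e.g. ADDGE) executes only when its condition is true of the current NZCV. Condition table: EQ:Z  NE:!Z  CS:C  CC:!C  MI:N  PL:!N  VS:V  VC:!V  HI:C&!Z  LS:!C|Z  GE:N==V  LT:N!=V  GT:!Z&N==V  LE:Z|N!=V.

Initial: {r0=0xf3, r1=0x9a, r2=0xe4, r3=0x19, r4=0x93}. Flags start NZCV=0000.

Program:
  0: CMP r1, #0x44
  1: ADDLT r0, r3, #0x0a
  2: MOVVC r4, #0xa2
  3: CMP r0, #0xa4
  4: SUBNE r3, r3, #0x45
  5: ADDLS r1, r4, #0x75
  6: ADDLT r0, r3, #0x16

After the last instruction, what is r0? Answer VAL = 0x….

VAL = 0x23

0: ✓ CMP  NZCV=0011
1: ✓ ADDLT  r0←0x23
2: · MOVVC
3: ✓ CMP  NZCV=0000
4: ✓ SUBNE  r3←0xd4
5: ✓ ADDLS  r1←0x08
6: · ADDLT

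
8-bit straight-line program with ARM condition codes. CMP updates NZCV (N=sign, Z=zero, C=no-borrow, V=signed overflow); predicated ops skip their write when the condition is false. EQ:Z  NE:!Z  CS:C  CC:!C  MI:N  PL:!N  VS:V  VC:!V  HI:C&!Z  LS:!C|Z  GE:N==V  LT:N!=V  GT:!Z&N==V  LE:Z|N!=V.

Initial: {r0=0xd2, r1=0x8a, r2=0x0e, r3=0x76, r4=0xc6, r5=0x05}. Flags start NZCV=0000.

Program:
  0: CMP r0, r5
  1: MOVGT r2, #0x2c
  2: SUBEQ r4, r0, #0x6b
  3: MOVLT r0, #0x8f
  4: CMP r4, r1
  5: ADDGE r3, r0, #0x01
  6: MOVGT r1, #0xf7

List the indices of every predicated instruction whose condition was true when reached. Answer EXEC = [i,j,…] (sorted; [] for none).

0: ✓ CMP  NZCV=1010
1: · MOVGT
2: · SUBEQ
3: ✓ MOVLT  r0←0x8f
4: ✓ CMP  NZCV=0010
5: ✓ ADDGE  r3←0x90
6: ✓ MOVGT  r1←0xf7

EXEC = [3,5,6]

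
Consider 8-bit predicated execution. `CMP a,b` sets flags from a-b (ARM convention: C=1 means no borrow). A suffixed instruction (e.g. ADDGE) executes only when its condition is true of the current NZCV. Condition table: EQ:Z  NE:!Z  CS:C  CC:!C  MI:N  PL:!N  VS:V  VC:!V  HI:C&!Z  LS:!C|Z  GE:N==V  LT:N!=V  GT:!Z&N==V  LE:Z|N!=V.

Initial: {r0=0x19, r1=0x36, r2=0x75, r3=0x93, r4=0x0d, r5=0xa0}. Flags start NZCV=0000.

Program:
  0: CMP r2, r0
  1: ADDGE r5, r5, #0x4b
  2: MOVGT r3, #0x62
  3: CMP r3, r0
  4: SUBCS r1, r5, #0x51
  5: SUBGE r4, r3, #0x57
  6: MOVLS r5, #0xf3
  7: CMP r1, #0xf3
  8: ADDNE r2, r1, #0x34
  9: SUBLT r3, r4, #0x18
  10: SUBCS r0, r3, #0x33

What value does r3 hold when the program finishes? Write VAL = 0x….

VAL = 0xf3

[0] flags=0010 → (cmp)
[1] flags=0010 GE?T → r5=0xeb
[2] flags=0010 GT?T → r3=0x62
[3] flags=0010 → (cmp)
[4] flags=0010 CS?T → r1=0x9a
[5] flags=0010 GE?T → r4=0x0b
[6] flags=0010 LS?F → skip
[7] flags=1000 → (cmp)
[8] flags=1000 NE?T → r2=0xce
[9] flags=1000 LT?T → r3=0xf3
[10] flags=1000 CS?F → skip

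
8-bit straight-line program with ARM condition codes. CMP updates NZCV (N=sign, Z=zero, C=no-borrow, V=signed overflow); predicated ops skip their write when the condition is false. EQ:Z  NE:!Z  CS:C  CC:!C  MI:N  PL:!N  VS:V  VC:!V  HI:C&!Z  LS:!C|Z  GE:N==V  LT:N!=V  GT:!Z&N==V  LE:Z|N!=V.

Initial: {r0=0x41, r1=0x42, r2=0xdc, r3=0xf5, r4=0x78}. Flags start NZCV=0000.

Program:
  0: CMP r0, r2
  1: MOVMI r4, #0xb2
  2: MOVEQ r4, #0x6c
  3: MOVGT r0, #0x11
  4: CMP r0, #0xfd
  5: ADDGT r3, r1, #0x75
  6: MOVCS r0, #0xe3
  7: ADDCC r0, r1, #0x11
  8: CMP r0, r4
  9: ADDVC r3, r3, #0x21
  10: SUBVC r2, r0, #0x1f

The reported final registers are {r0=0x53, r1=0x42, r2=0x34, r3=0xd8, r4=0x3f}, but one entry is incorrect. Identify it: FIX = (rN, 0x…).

[0] flags=0000 → (cmp)
[1] flags=0000 MI?F → skip
[2] flags=0000 EQ?F → skip
[3] flags=0000 GT?T → r0=0x11
[4] flags=0000 → (cmp)
[5] flags=0000 GT?T → r3=0xb7
[6] flags=0000 CS?F → skip
[7] flags=0000 CC?T → r0=0x53
[8] flags=1000 → (cmp)
[9] flags=1000 VC?T → r3=0xd8
[10] flags=1000 VC?T → r2=0x34

FIX = (r4, 0x78)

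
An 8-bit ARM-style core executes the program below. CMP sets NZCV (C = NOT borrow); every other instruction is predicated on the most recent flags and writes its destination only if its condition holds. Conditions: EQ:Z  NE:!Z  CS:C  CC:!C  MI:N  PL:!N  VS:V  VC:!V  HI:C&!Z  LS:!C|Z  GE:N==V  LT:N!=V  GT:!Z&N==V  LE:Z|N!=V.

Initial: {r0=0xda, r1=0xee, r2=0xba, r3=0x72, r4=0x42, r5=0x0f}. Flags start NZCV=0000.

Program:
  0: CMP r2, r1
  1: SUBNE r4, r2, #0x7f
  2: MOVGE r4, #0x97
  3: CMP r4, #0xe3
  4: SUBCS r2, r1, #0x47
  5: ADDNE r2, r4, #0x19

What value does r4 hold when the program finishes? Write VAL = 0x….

VAL = 0x3b

0: ✓ CMP  NZCV=1000
1: ✓ SUBNE  r4←0x3b
2: · MOVGE
3: ✓ CMP  NZCV=0000
4: · SUBCS
5: ✓ ADDNE  r2←0x54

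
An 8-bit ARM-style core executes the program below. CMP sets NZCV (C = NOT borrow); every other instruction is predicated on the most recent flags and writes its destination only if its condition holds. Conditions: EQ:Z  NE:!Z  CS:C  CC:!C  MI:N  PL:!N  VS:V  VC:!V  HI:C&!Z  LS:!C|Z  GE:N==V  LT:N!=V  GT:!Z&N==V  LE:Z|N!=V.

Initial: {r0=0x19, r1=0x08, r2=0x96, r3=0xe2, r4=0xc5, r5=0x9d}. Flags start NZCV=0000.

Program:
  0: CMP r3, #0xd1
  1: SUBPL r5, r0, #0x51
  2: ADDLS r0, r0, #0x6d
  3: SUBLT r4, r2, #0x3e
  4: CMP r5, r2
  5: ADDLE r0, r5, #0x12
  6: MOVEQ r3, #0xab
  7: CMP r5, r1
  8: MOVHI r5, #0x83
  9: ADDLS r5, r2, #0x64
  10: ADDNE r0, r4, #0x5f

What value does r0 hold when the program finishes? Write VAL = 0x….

[0] flags=0010 → (cmp)
[1] flags=0010 PL?T → r5=0xc8
[2] flags=0010 LS?F → skip
[3] flags=0010 LT?F → skip
[4] flags=0010 → (cmp)
[5] flags=0010 LE?F → skip
[6] flags=0010 EQ?F → skip
[7] flags=1010 → (cmp)
[8] flags=1010 HI?T → r5=0x83
[9] flags=1010 LS?F → skip
[10] flags=1010 NE?T → r0=0x24

VAL = 0x24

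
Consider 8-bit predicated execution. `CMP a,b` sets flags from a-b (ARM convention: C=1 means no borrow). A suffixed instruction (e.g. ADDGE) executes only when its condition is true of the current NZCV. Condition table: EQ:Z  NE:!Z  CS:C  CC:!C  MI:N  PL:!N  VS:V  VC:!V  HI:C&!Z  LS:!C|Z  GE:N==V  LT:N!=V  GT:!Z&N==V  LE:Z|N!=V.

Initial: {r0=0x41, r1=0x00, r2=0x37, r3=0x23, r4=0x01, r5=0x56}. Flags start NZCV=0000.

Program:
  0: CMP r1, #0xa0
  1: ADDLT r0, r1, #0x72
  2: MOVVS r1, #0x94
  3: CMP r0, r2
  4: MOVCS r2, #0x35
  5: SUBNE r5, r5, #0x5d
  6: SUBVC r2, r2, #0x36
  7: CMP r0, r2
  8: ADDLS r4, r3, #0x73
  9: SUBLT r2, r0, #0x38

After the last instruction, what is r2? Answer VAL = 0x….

0: ✓ CMP  NZCV=0000
1: · ADDLT
2: · MOVVS
3: ✓ CMP  NZCV=0010
4: ✓ MOVCS  r2←0x35
5: ✓ SUBNE  r5←0xf9
6: ✓ SUBVC  r2←0xff
7: ✓ CMP  NZCV=0000
8: ✓ ADDLS  r4←0x96
9: · SUBLT

VAL = 0xff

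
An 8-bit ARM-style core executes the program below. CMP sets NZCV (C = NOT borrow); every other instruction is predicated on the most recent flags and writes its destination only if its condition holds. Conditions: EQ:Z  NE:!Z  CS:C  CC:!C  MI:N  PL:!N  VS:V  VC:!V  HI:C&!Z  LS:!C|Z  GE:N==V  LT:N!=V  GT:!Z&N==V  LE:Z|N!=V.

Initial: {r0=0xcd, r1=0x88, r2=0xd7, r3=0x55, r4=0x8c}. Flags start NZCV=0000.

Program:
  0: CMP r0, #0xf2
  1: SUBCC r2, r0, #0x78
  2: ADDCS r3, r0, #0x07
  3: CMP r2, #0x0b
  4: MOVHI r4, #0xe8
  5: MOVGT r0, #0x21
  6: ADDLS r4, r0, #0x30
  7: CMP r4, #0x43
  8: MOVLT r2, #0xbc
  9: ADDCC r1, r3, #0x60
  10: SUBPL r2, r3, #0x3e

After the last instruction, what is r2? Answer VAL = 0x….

0: ✓ CMP  NZCV=1000
1: ✓ SUBCC  r2←0x55
2: · ADDCS
3: ✓ CMP  NZCV=0010
4: ✓ MOVHI  r4←0xe8
5: ✓ MOVGT  r0←0x21
6: · ADDLS
7: ✓ CMP  NZCV=1010
8: ✓ MOVLT  r2←0xbc
9: · ADDCC
10: · SUBPL

VAL = 0xbc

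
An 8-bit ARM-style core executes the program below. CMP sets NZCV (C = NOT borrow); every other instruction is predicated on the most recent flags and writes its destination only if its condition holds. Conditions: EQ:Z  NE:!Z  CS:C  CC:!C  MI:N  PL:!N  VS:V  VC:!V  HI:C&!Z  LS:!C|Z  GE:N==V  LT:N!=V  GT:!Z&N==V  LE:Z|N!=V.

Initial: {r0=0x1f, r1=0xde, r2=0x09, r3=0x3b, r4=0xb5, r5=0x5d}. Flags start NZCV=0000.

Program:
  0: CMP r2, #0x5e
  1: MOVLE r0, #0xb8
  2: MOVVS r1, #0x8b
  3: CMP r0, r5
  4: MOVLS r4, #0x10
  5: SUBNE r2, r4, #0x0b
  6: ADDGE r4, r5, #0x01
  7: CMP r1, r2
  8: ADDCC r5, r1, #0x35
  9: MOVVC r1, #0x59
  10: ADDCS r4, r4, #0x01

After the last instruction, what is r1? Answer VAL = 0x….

VAL = 0x59

0: ✓ CMP  NZCV=1000
1: ✓ MOVLE  r0←0xb8
2: · MOVVS
3: ✓ CMP  NZCV=0011
4: · MOVLS
5: ✓ SUBNE  r2←0xaa
6: · ADDGE
7: ✓ CMP  NZCV=0010
8: · ADDCC
9: ✓ MOVVC  r1←0x59
10: ✓ ADDCS  r4←0xb6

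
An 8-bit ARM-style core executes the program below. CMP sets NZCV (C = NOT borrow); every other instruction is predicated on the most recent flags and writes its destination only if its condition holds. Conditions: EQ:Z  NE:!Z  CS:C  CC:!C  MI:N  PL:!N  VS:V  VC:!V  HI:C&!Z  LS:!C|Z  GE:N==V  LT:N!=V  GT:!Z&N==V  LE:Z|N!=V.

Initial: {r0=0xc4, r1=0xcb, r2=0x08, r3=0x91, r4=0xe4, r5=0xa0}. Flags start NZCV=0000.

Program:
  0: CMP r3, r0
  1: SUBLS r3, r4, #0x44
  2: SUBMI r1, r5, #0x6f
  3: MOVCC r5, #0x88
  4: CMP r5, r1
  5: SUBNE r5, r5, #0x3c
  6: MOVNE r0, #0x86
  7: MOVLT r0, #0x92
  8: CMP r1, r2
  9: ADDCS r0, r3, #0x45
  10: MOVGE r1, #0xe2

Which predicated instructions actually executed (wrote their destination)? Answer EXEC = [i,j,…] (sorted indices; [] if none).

EXEC = [1,2,3,5,6,7,9,10]

0: ✓ CMP  NZCV=1000
1: ✓ SUBLS  r3←0xa0
2: ✓ SUBMI  r1←0x31
3: ✓ MOVCC  r5←0x88
4: ✓ CMP  NZCV=0011
5: ✓ SUBNE  r5←0x4c
6: ✓ MOVNE  r0←0x86
7: ✓ MOVLT  r0←0x92
8: ✓ CMP  NZCV=0010
9: ✓ ADDCS  r0←0xe5
10: ✓ MOVGE  r1←0xe2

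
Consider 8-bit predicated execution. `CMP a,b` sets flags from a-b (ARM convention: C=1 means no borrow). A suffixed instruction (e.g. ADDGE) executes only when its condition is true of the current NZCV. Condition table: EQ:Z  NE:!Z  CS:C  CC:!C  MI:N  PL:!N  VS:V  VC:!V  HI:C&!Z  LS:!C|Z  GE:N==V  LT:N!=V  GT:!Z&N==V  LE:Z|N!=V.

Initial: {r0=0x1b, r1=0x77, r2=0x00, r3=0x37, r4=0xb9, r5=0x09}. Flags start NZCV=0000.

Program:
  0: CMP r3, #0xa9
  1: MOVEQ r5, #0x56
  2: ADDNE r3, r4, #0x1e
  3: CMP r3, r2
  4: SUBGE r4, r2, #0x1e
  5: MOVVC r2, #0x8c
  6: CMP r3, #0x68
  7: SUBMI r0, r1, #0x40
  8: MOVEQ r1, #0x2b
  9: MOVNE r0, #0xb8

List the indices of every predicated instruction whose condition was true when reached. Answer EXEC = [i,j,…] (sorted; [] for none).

EXEC = [2,5,9]

[0] flags=1001 → (cmp)
[1] flags=1001 EQ?F → skip
[2] flags=1001 NE?T → r3=0xd7
[3] flags=1010 → (cmp)
[4] flags=1010 GE?F → skip
[5] flags=1010 VC?T → r2=0x8c
[6] flags=0011 → (cmp)
[7] flags=0011 MI?F → skip
[8] flags=0011 EQ?F → skip
[9] flags=0011 NE?T → r0=0xb8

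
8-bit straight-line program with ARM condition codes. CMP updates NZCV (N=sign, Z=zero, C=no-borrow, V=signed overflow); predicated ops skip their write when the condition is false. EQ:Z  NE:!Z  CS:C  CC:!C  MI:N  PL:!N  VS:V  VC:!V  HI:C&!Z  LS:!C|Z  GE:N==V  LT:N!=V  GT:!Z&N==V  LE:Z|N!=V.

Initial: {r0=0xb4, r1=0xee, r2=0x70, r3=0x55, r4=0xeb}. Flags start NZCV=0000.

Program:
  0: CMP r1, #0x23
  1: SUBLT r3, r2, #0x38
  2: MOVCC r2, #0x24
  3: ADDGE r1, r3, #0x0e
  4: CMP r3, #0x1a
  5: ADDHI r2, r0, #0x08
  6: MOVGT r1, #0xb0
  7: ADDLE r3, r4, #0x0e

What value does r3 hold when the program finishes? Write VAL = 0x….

VAL = 0x38

0: ✓ CMP  NZCV=1010
1: ✓ SUBLT  r3←0x38
2: · MOVCC
3: · ADDGE
4: ✓ CMP  NZCV=0010
5: ✓ ADDHI  r2←0xbc
6: ✓ MOVGT  r1←0xb0
7: · ADDLE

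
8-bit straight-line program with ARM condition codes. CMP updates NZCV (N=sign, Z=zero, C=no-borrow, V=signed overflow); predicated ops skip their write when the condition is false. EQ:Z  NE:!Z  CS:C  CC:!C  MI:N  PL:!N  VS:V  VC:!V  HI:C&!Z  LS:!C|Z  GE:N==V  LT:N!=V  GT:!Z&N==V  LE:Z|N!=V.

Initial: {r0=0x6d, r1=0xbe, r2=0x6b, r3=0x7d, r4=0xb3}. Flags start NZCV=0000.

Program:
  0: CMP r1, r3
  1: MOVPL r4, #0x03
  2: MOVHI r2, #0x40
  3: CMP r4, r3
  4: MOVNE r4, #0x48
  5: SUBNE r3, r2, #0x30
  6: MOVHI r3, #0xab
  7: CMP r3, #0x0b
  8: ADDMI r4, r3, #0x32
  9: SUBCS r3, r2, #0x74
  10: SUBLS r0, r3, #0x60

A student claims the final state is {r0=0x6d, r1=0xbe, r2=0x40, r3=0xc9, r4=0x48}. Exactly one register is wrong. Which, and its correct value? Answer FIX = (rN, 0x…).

0: ✓ CMP  NZCV=0011
1: ✓ MOVPL  r4←0x03
2: ✓ MOVHI  r2←0x40
3: ✓ CMP  NZCV=1000
4: ✓ MOVNE  r4←0x48
5: ✓ SUBNE  r3←0x10
6: · MOVHI
7: ✓ CMP  NZCV=0010
8: · ADDMI
9: ✓ SUBCS  r3←0xcc
10: · SUBLS

FIX = (r3, 0xcc)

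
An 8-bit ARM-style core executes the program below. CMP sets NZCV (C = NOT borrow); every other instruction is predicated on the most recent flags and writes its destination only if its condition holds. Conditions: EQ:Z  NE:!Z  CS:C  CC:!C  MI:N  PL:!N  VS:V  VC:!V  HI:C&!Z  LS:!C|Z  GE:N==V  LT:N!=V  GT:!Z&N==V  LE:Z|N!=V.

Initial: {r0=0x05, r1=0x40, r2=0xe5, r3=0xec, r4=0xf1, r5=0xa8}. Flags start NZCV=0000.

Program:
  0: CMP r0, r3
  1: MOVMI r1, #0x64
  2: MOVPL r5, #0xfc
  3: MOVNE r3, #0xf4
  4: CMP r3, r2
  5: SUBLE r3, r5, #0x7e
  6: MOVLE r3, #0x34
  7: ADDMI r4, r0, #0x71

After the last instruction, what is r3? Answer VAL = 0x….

[0] flags=0000 → (cmp)
[1] flags=0000 MI?F → skip
[2] flags=0000 PL?T → r5=0xfc
[3] flags=0000 NE?T → r3=0xf4
[4] flags=0010 → (cmp)
[5] flags=0010 LE?F → skip
[6] flags=0010 LE?F → skip
[7] flags=0010 MI?F → skip

VAL = 0xf4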